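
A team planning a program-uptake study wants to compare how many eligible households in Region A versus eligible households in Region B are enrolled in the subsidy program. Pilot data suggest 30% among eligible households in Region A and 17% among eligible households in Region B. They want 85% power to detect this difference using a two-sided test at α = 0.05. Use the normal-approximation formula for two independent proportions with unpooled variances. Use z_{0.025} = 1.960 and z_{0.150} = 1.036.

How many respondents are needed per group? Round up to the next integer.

n = 187 per group

n = (z_{α/2} + z_β)² · [p₁(1−p₁) + p₂(1−p₂)] / (p₁ − p₂)²
  = (1.960 + 1.036)² · (0.30·0.70 + 0.17·0.83) / (0.13)²
  = (2.996)² · (0.2100 + 0.1411) / 0.0169
  = 8.9760 · 0.3511 / 0.0169
  = 186.48
Round up → n = 187 per group.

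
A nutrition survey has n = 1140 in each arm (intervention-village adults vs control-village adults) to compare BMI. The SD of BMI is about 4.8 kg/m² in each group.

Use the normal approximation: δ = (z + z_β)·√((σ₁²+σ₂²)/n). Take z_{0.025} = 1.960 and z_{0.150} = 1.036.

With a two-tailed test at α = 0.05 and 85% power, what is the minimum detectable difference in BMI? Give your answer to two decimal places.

Minimum detectable difference ≈ 0.60 kg/m²

δ = (z_{α/2} + z_β) · √((σ₁²+σ₂²)/n)
  = (1.960 + 1.036) · √(46.08/1140)
  = 2.996 · √0.04042
  = 2.996 · 0.2010
  = 0.6023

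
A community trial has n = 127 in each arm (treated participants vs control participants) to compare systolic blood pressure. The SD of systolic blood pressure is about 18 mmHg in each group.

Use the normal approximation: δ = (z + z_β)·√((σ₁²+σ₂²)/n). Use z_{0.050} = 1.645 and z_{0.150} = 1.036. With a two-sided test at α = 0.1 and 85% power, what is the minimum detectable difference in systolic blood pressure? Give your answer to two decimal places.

δ = (z_{α/2} + z_β) · √((σ₁²+σ₂²)/n)
  = (1.645 + 1.036) · √(648/127)
  = 2.681 · √5.1024
  = 2.681 · 2.2588
  = 6.0560

Minimum detectable difference ≈ 6.06 mmHg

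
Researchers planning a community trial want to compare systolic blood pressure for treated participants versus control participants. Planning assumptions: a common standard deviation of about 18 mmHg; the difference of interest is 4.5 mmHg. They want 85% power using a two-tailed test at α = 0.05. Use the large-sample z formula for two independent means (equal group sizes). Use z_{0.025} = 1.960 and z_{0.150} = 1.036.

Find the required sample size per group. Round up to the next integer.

n = (z_{α/2} + z_β)² · (σ₁² + σ₂²) / δ²
  = (1.960 + 1.036)² · (2·18² = 648) / 4.5²
  = 8.9760 · 648 / 20.25
  = 287.23
Round up → n = 288 per group.

n = 288 per group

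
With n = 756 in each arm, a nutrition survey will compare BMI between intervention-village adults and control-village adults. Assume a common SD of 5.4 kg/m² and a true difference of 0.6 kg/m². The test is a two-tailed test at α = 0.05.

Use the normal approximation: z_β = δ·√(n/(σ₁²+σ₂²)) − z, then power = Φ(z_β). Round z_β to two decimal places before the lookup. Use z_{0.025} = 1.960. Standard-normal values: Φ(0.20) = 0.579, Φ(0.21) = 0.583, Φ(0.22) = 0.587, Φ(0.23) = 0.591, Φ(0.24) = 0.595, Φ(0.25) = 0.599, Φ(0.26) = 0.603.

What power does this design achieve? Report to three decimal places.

z_β = δ·√(n/(σ₁²+σ₂²)) − z_{α/2}
    = 0.6 · √(756/58.32) − 1.960
    = 0.6 · 3.60041 − 1.960
    = 2.1602 − 1.960 = 0.2002 → 0.20
Power = Φ(0.20) = 0.579.

Power ≈ 0.579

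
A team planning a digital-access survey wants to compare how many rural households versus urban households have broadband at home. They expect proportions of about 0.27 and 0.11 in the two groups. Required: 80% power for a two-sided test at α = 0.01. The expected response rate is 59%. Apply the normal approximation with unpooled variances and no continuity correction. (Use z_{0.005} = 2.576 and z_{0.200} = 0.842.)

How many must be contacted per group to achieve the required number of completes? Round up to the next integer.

n = (z_{α/2} + z_β)² · [p₁(1−p₁) + p₂(1−p₂)] / (p₁ − p₂)²
  = (2.576 + 0.842)² · (0.27·0.73 + 0.11·0.89) / (0.16)²
  = (3.418)² · (0.1971 + 0.0979) / 0.0256
  = 11.6827 · 0.2950 / 0.0256
  = 134.63
Adjust for 59% response: 134.63 / 0.59 = 228.18.
Round up → n = 229 per group.

n = 229 per group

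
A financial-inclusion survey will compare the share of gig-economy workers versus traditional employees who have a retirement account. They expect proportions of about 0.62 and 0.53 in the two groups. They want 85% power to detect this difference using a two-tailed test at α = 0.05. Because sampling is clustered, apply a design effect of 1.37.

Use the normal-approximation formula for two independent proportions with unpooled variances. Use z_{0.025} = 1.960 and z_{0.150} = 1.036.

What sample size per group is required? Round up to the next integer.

n = (z_{α/2} + z_β)² · [p₁(1−p₁) + p₂(1−p₂)] / (p₁ − p₂)²
  = (1.960 + 1.036)² · (0.62·0.38 + 0.53·0.47) / (0.09)²
  = (2.996)² · (0.2356 + 0.2491) / 0.0081
  = 8.9760 · 0.4847 / 0.0081
  = 537.12
Design effect: 1.37 × 537.12 = 735.85.
Round up → n = 736 per group.

n = 736 per group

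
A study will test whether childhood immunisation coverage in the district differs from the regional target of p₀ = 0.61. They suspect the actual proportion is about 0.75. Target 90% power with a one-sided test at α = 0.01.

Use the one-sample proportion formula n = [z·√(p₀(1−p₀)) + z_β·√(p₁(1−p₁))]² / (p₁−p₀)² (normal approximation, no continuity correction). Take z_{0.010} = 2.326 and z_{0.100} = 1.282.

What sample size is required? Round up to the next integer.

n = [z_α·√(p₀q₀) + z_β·√(p₁q₁)]² / (p₁ − p₀)²
  = [2.326·√(0.61·0.39) + 1.282·√(0.75·0.25)]² / (0.14)²
  = [2.326·0.4877 + 1.282·0.4330]² / 0.0196
  = [1.6896]² / 0.0196
  = 145.66
Round up → n = 146.

n = 146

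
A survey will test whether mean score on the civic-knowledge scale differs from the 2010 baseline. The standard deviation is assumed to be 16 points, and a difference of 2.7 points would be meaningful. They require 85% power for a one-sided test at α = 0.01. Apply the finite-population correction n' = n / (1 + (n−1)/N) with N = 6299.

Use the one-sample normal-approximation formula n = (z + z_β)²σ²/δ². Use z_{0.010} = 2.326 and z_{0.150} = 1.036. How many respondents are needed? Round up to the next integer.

n = 374

n = (z_α + z_β)² · σ² / δ²
  = (2.326 + 1.036)² · 16² / 2.7²
  = 11.3030 · 256 / 7.29
  = 396.92
Finite-population correction (N = 6299): 396.92 / (1 + (396.92 − 1)/6299) = 373.45.
Round up → n = 374.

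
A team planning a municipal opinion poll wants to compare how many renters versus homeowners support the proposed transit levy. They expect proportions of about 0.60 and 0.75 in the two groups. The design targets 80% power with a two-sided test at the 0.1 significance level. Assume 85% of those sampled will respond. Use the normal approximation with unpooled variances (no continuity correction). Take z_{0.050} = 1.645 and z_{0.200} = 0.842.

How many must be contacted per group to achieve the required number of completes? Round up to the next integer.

n = (z_{α/2} + z_β)² · [p₁(1−p₁) + p₂(1−p₂)] / (p₁ − p₂)²
  = (1.645 + 0.842)² · (0.60·0.40 + 0.75·0.25) / (-0.15)²
  = (2.487)² · (0.2400 + 0.1875) / 0.0225
  = 6.1852 · 0.4275 / 0.0225
  = 117.52
Adjust for 85% response: 117.52 / 0.85 = 138.26.
Round up → n = 139 per group.

n = 139 per group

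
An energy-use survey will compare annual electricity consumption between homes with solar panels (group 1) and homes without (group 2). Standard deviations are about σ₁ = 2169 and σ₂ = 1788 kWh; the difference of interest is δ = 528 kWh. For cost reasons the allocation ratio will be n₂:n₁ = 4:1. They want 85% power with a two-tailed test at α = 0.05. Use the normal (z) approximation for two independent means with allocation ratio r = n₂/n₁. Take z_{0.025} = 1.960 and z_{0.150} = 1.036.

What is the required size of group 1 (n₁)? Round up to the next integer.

n₁ = (z_{α/2} + z_β)² · (σ₁² + σ₂²/r) / δ²
   = (1.960 + 1.036)² · (2169² + 1788²/4) / 528²
   = 8.9760 · (4704561 + 799236) / 278784
   = 8.9760 · 5503797 / 278784
   = 177.21
Round up → n₁ = 178; n₂ = r·n₁ = 4 × 178 = 712.

n₁ = 178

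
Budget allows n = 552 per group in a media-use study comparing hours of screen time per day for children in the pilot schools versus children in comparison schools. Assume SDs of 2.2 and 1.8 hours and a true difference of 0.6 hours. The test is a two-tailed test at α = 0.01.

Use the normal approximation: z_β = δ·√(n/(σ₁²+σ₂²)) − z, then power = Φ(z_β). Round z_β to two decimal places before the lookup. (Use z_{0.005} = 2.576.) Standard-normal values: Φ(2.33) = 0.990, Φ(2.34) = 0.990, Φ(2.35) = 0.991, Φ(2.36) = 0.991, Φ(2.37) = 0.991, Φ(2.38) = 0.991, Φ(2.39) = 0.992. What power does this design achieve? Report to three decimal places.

Power ≈ 0.991

z_β = δ·√(n/(σ₁²+σ₂²)) − z_{α/2}
    = 0.6 · √(552/8.08) − 2.576
    = 0.6 · 8.26540 − 2.576
    = 4.9592 − 2.576 = 2.3832 → 2.38
Power = Φ(2.38) = 0.991.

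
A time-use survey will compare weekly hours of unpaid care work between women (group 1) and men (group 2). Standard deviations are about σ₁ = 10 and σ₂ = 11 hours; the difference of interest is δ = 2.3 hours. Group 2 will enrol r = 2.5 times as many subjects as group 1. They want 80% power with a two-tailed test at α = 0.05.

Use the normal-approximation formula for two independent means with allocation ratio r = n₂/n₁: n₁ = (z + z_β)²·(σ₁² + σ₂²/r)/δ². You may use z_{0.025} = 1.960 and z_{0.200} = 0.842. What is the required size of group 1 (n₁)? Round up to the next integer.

n₁ = 221

n₁ = (z_{α/2} + z_β)² · (σ₁² + σ₂²/r) / δ²
   = (1.960 + 0.842)² · (10² + 11²/2.5) / 2.3²
   = 7.8512 · (100 + 48.4) / 5.29
   = 7.8512 · 148.4 / 5.29
   = 220.25
Round up → n₁ = 221; n₂ = r·n₁ = 2.5 × 221 = 553.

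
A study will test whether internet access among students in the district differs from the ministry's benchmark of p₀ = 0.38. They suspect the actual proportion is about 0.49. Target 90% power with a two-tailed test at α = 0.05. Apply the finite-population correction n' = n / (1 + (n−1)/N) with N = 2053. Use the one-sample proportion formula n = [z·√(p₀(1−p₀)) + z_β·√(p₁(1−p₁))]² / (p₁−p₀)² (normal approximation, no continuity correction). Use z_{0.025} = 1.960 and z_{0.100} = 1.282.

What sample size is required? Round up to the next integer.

n = [z_{α/2}·√(p₀q₀) + z_β·√(p₁q₁)]² / (p₁ − p₀)²
  = [1.960·√(0.38·0.62) + 1.282·√(0.49·0.51)]² / (0.11)²
  = [1.960·0.4854 + 1.282·0.4999]² / 0.0121
  = [1.5922]² / 0.0121
  = 209.52
Finite-population correction (N = 2053): 209.52 / (1 + (209.52 − 1)/2053) = 190.20.
Round up → n = 191.

n = 191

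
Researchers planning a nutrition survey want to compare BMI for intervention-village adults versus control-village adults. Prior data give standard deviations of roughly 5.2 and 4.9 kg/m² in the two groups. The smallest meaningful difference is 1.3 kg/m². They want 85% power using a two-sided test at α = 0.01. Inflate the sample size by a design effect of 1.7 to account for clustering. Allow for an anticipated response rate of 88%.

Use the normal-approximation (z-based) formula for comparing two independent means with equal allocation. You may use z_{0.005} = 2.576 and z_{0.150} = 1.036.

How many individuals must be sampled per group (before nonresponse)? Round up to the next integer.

n = 762 per group

n = (z_{α/2} + z_β)² · (σ₁² + σ₂²) / δ²
  = (2.576 + 1.036)² · (5.2² + 4.9² = 51.05) / 1.3²
  = 13.0465 · 51.05 / 1.69
  = 394.10
Design effect: 1.7 × 394.10 = 669.97.
Adjust for 88% response: 669.97 / 0.88 = 761.33.
Round up → n = 762 per group.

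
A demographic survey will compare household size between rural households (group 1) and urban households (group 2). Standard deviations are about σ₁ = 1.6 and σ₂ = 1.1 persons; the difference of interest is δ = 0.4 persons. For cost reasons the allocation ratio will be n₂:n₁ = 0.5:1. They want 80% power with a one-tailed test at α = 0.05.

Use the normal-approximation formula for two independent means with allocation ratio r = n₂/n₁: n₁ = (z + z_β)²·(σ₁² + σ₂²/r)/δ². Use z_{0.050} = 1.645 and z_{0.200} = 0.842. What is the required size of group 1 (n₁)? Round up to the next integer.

n₁ = (z_α + z_β)² · (σ₁² + σ₂²/r) / δ²
   = (1.645 + 0.842)² · (1.6² + 1.1²/0.5) / 0.4²
   = 6.1852 · (2.56 + 2.42) / 0.16
   = 6.1852 · 4.98 / 0.16
   = 192.51
Round up → n₁ = 193; n₂ = r·n₁ = 0.5 × 193 = 97.

n₁ = 193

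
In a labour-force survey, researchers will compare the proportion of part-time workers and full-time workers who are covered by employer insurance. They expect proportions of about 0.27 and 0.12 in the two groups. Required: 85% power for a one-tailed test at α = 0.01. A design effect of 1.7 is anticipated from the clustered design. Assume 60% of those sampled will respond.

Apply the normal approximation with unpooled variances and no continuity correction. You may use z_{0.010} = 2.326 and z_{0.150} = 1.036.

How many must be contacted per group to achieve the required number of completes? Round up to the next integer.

n = (z_α + z_β)² · [p₁(1−p₁) + p₂(1−p₂)] / (p₁ − p₂)²
  = (2.326 + 1.036)² · (0.27·0.73 + 0.12·0.88) / (0.15)²
  = (3.362)² · (0.1971 + 0.1056) / 0.0225
  = 11.3030 · 0.3027 / 0.0225
  = 152.06
Design effect: 1.7 × 152.06 = 258.51.
Adjust for 60% response: 258.51 / 0.60 = 430.85.
Round up → n = 431 per group.

n = 431 per group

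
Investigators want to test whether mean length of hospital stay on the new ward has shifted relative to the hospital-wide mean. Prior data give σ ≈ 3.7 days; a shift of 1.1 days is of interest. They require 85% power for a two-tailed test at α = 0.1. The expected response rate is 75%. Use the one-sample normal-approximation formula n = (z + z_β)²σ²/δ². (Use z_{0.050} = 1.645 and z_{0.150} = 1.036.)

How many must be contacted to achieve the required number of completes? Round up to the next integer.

n = 109

n = (z_{α/2} + z_β)² · σ² / δ²
  = (1.645 + 1.036)² · 3.7² / 1.1²
  = 7.1878 · 13.69 / 1.21
  = 81.32
Adjust for 75% response: 81.32 / 0.75 = 108.43.
Round up → n = 109.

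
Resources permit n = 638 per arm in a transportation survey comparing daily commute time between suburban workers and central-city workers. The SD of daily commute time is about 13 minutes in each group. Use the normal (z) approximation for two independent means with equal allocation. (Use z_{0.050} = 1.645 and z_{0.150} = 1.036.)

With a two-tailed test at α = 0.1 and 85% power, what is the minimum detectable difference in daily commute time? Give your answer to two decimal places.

δ = (z_{α/2} + z_β) · √((σ₁²+σ₂²)/n)
  = (1.645 + 1.036) · √(338/638)
  = 2.681 · √0.52978
  = 2.681 · 0.7279
  = 1.9514

Minimum detectable difference ≈ 1.95 minutes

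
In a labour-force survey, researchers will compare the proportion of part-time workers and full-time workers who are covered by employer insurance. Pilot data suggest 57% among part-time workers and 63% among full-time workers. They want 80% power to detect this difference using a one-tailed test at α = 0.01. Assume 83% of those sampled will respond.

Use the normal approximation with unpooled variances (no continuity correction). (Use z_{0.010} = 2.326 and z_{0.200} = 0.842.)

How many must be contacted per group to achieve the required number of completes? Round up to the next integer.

n = (z_α + z_β)² · [p₁(1−p₁) + p₂(1−p₂)] / (p₁ − p₂)²
  = (2.326 + 0.842)² · (0.57·0.43 + 0.63·0.37) / (-0.06)²
  = (3.168)² · (0.2451 + 0.2331) / 0.0036
  = 10.0362 · 0.4782 / 0.0036
  = 1333.15
Adjust for 83% response: 1333.15 / 0.83 = 1606.20.
Round up → n = 1607 per group.

n = 1607 per group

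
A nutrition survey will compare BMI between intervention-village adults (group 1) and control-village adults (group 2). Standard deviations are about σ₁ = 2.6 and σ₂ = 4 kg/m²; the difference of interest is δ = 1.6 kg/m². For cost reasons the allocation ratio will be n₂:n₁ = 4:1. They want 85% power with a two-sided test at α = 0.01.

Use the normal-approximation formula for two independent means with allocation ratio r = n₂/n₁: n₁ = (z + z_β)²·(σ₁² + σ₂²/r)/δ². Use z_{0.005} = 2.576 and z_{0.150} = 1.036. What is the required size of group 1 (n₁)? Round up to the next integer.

n₁ = 55

n₁ = (z_{α/2} + z_β)² · (σ₁² + σ₂²/r) / δ²
   = (2.576 + 1.036)² · (2.6² + 4²/4) / 1.6²
   = 13.0465 · (6.76 + 4) / 2.56
   = 13.0465 · 10.76 / 2.56
   = 54.84
Round up → n₁ = 55; n₂ = r·n₁ = 4 × 55 = 220.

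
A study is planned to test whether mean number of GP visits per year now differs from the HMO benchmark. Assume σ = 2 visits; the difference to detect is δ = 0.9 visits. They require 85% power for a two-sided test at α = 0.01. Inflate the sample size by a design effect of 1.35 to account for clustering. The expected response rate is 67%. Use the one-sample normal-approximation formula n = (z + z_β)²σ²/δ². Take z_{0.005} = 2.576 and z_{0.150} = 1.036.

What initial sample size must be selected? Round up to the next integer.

n = (z_{α/2} + z_β)² · σ² / δ²
  = (2.576 + 1.036)² · 2² / 0.9²
  = 13.0465 · 4 / 0.81
  = 64.43
Design effect: 1.35 × 64.43 = 86.98.
Adjust for 67% response: 86.98 / 0.67 = 129.82.
Round up → n = 130.

n = 130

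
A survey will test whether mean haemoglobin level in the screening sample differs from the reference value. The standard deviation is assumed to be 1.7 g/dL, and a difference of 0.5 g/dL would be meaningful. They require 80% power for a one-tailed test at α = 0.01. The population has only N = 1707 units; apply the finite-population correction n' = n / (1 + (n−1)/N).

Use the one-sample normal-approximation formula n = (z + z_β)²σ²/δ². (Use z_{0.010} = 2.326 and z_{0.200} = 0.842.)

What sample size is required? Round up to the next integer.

n = 109

n = (z_α + z_β)² · σ² / δ²
  = (2.326 + 0.842)² · 1.7² / 0.5²
  = 10.0362 · 2.89 / 0.25
  = 116.02
Finite-population correction (N = 1707): 116.02 / (1 + (116.02 − 1)/1707) = 108.69.
Round up → n = 109.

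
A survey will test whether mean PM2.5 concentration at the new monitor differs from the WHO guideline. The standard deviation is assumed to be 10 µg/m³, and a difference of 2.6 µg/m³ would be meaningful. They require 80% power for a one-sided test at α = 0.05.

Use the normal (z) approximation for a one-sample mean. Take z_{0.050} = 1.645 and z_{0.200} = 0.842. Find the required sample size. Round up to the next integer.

n = (z_α + z_β)² · σ² / δ²
  = (1.645 + 0.842)² · 10² / 2.6²
  = 6.1852 · 100 / 6.76
  = 91.50
Round up → n = 92.

n = 92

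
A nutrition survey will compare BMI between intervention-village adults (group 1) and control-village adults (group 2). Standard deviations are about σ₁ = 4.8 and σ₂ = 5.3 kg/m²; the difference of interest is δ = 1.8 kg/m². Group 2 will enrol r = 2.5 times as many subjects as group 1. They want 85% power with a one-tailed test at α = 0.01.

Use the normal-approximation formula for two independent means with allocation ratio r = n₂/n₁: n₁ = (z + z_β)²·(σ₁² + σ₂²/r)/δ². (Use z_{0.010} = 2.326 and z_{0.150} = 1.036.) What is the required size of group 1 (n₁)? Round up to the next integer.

n₁ = (z_α + z_β)² · (σ₁² + σ₂²/r) / δ²
   = (2.326 + 1.036)² · (4.8² + 5.3²/2.5) / 1.8²
   = 11.3030 · (23.04 + 11.236) / 3.24
   = 11.3030 · 34.276 / 3.24
   = 119.58
Round up → n₁ = 120; n₂ = r·n₁ = 2.5 × 120 = 300.

n₁ = 120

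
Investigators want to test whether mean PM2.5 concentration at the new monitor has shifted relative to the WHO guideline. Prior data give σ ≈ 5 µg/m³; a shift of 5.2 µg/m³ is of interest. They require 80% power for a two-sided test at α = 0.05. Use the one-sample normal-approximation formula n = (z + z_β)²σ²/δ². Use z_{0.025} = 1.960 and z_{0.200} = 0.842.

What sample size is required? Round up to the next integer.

n = (z_{α/2} + z_β)² · σ² / δ²
  = (1.960 + 0.842)² · 5² / 5.2²
  = 7.8512 · 25 / 27.04
  = 7.26
Round up → n = 8.

n = 8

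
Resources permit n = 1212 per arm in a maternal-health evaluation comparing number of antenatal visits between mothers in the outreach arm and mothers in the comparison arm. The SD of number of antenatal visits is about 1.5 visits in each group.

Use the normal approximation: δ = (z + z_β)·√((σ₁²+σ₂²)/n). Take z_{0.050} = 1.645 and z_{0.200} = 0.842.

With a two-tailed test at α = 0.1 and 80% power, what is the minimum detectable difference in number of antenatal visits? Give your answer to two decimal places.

Minimum detectable difference ≈ 0.15 visits

δ = (z_{α/2} + z_β) · √((σ₁²+σ₂²)/n)
  = (1.645 + 0.842) · √(4.5/1212)
  = 2.487 · √0.00371
  = 2.487 · 0.0609
  = 0.1515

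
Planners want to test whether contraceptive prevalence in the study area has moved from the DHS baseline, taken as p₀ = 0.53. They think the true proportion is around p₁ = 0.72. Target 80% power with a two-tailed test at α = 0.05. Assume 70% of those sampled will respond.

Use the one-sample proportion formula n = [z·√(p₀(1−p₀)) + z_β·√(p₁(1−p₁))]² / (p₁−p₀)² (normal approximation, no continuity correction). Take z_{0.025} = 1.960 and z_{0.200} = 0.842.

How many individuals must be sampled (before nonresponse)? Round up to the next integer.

n = [z_{α/2}·√(p₀q₀) + z_β·√(p₁q₁)]² / (p₁ − p₀)²
  = [1.960·√(0.53·0.47) + 0.842·√(0.72·0.28)]² / (0.19)²
  = [1.960·0.4991 + 0.842·0.4490]² / 0.0361
  = [1.3563]² / 0.0361
  = 50.96
Adjust for 70% response: 50.96 / 0.70 = 72.79.
Round up → n = 73.

n = 73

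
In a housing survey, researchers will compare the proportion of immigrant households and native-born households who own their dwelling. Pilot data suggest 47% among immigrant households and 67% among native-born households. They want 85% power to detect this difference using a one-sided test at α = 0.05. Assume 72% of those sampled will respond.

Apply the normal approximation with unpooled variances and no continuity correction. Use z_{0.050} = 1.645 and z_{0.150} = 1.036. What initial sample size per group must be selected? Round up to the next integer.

n = 118 per group

n = (z_α + z_β)² · [p₁(1−p₁) + p₂(1−p₂)] / (p₁ − p₂)²
  = (1.645 + 1.036)² · (0.47·0.53 + 0.67·0.33) / (-0.20)²
  = (2.681)² · (0.2491 + 0.2211) / 0.0400
  = 7.1878 · 0.4702 / 0.0400
  = 84.49
Adjust for 72% response: 84.49 / 0.72 = 117.35.
Round up → n = 118 per group.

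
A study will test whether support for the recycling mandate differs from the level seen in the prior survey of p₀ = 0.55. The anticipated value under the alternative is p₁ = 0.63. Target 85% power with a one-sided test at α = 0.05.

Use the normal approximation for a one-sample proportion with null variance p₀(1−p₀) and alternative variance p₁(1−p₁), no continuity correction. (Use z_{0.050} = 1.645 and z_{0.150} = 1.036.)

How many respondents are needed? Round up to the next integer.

n = [z_α·√(p₀q₀) + z_β·√(p₁q₁)]² / (p₁ − p₀)²
  = [1.645·√(0.55·0.45) + 1.036·√(0.63·0.37)]² / (0.08)²
  = [1.645·0.4975 + 1.036·0.4828]² / 0.0064
  = [1.3186]² / 0.0064
  = 271.66
Round up → n = 272.

n = 272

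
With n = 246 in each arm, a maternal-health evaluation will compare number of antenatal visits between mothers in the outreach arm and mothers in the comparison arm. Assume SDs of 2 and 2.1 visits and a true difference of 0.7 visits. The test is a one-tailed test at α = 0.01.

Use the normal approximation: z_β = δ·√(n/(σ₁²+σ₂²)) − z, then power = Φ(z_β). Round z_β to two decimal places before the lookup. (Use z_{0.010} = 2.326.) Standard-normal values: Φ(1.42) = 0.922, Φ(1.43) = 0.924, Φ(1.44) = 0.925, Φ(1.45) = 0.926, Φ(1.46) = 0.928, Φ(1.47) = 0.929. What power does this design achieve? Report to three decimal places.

z_β = δ·√(n/(σ₁²+σ₂²)) − z_α
    = 0.7 · √(246/8.41) − 2.326
    = 0.7 · 5.40841 − 2.326
    = 3.7859 − 2.326 = 1.4599 → 1.46
Power = Φ(1.46) = 0.928.

Power ≈ 0.928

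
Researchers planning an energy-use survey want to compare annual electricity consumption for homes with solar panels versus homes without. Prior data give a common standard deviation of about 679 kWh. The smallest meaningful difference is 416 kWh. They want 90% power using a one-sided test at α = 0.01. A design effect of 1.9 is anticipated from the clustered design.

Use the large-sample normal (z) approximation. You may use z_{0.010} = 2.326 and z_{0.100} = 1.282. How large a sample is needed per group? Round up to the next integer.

n = (z_α + z_β)² · (σ₁² + σ₂²) / δ²
  = (2.326 + 1.282)² · (2·679² = 922082) / 416²
  = 13.0177 · 922082 / 173056
  = 69.36
Design effect: 1.9 × 69.36 = 131.79.
Round up → n = 132 per group.

n = 132 per group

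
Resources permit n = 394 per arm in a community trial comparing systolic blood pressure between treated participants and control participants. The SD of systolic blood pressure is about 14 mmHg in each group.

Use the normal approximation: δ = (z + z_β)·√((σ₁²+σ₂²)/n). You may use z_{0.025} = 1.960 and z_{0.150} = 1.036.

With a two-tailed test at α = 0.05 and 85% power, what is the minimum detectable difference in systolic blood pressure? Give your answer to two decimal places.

Minimum detectable difference ≈ 2.99 mmHg

δ = (z_{α/2} + z_β) · √((σ₁²+σ₂²)/n)
  = (1.960 + 1.036) · √(392/394)
  = 2.996 · √0.99492
  = 2.996 · 0.9975
  = 2.9884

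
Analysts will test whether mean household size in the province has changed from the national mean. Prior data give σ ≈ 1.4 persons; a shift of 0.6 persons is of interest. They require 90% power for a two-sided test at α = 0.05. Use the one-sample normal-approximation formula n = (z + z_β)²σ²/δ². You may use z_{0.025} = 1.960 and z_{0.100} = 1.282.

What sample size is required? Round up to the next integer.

n = (z_{α/2} + z_β)² · σ² / δ²
  = (1.960 + 1.282)² · 1.4² / 0.6²
  = 10.5106 · 1.96 / 0.36
  = 57.22
Round up → n = 58.

n = 58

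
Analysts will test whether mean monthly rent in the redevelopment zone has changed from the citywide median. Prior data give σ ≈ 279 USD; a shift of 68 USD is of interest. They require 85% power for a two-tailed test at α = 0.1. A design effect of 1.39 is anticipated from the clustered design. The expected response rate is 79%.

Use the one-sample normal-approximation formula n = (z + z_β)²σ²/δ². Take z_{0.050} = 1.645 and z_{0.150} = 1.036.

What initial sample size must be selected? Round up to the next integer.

n = 213

n = (z_{α/2} + z_β)² · σ² / δ²
  = (1.645 + 1.036)² · 279² / 68²
  = 7.1878 · 77841 / 4624
  = 121.00
Design effect: 1.39 × 121.00 = 168.19.
Adjust for 79% response: 168.19 / 0.79 = 212.90.
Round up → n = 213.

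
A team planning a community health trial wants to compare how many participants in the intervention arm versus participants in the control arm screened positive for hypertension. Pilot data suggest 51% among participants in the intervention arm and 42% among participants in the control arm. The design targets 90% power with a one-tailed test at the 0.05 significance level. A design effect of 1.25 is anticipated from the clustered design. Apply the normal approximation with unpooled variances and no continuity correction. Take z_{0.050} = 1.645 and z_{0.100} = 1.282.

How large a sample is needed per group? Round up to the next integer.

n = (z_α + z_β)² · [p₁(1−p₁) + p₂(1−p₂)] / (p₁ − p₂)²
  = (1.645 + 1.282)² · (0.51·0.49 + 0.42·0.58) / (0.09)²
  = (2.927)² · (0.2499 + 0.2436) / 0.0081
  = 8.5673 · 0.4935 / 0.0081
  = 521.97
Design effect: 1.25 × 521.97 = 652.47.
Round up → n = 653 per group.

n = 653 per group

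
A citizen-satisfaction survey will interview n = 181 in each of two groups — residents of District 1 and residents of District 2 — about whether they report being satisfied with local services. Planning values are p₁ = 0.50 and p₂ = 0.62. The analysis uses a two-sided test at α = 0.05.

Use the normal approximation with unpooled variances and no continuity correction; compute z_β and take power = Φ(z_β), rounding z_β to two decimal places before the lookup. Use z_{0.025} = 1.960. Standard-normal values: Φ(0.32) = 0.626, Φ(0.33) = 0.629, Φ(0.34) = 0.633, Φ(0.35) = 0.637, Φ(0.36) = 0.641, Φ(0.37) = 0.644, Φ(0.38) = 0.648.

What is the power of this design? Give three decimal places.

z_β = |p₁−p₂|·√(n/[p₁q₁+p₂q₂]) − z_{α/2}
    = 0.12 · √(181/0.4856) − 1.960
    = 0.12 · 19.3063 − 1.960
    = 2.3168 − 1.960 = 0.3568 → 0.36
Power = Φ(0.36) = 0.641.

Power ≈ 0.641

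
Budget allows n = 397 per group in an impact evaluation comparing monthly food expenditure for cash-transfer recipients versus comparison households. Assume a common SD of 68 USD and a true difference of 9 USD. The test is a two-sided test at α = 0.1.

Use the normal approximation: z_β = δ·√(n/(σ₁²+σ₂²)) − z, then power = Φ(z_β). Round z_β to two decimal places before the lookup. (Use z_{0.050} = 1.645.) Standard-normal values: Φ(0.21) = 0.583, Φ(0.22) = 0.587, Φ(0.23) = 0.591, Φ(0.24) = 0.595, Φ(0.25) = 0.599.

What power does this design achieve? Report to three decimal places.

Power ≈ 0.587

z_β = δ·√(n/(σ₁²+σ₂²)) − z_{α/2}
    = 9 · √(397/9248) − 1.645
    = 9 · 0.20719 − 1.645
    = 1.8647 − 1.645 = 0.2197 → 0.22
Power = Φ(0.22) = 0.587.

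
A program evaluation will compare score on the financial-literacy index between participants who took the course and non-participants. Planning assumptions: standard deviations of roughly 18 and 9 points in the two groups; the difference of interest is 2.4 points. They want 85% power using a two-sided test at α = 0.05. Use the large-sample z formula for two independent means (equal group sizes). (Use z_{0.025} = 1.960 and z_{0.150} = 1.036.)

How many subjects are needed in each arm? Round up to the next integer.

n = (z_{α/2} + z_β)² · (σ₁² + σ₂²) / δ²
  = (1.960 + 1.036)² · (18² + 9² = 405) / 2.4²
  = 8.9760 · 405 / 5.76
  = 631.13
Round up → n = 632 per group.

n = 632 per group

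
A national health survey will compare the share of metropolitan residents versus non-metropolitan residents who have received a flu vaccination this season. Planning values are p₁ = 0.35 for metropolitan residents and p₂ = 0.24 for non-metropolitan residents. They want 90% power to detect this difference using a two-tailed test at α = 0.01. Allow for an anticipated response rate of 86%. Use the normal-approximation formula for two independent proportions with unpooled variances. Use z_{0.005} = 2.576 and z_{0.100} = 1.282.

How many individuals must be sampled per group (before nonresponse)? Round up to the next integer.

n = (z_{α/2} + z_β)² · [p₁(1−p₁) + p₂(1−p₂)] / (p₁ − p₂)²
  = (2.576 + 1.282)² · (0.35·0.65 + 0.24·0.76) / (0.11)²
  = (3.858)² · (0.2275 + 0.1824) / 0.0121
  = 14.8842 · 0.4099 / 0.0121
  = 504.22
Adjust for 86% response: 504.22 / 0.86 = 586.30.
Round up → n = 587 per group.

n = 587 per group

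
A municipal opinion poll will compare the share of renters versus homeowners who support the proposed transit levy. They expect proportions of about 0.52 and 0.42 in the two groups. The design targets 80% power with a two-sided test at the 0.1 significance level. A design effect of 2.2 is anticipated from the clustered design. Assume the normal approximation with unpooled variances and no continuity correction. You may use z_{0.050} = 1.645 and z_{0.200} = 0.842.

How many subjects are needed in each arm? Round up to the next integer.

n = (z_{α/2} + z_β)² · [p₁(1−p₁) + p₂(1−p₂)] / (p₁ − p₂)²
  = (1.645 + 0.842)² · (0.52·0.48 + 0.42·0.58) / (0.10)²
  = (2.487)² · (0.2496 + 0.2436) / 0.0100
  = 6.1852 · 0.4932 / 0.0100
  = 305.05
Design effect: 2.2 × 305.05 = 671.12.
Round up → n = 672 per group.

n = 672 per group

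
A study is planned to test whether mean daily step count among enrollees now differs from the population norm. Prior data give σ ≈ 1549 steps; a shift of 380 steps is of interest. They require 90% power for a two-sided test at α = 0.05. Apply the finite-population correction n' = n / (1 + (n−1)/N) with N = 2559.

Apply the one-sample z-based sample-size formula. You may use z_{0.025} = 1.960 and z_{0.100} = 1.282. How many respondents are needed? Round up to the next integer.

n = 164

n = (z_{α/2} + z_β)² · σ² / δ²
  = (1.960 + 1.282)² · 1549² / 380²
  = 10.5106 · 2399401 / 144400
  = 174.65
Finite-population correction (N = 2559): 174.65 / (1 + (174.65 − 1)/2559) = 163.55.
Round up → n = 164.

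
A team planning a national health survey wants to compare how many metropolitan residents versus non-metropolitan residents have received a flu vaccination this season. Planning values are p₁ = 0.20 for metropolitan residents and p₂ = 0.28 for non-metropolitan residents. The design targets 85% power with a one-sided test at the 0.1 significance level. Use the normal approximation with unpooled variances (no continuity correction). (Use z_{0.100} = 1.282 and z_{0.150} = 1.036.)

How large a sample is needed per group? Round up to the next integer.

n = (z_α + z_β)² · [p₁(1−p₁) + p₂(1−p₂)] / (p₁ − p₂)²
  = (1.282 + 1.036)² · (0.20·0.80 + 0.28·0.72) / (-0.08)²
  = (2.318)² · (0.1600 + 0.2016) / 0.0064
  = 5.3731 · 0.3616 / 0.0064
  = 303.58
Round up → n = 304 per group.

n = 304 per group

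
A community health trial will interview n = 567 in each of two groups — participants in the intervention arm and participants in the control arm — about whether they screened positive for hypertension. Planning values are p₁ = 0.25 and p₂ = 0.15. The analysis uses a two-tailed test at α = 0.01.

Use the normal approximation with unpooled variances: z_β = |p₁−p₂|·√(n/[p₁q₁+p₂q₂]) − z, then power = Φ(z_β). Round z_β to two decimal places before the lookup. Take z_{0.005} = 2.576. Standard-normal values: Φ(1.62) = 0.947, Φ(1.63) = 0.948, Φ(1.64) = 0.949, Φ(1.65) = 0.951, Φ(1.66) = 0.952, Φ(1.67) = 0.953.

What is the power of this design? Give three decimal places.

Power ≈ 0.953

z_β = |p₁−p₂|·√(n/[p₁q₁+p₂q₂]) − z_{α/2}
    = 0.10 · √(567/0.3150) − 2.576
    = 0.10 · 42.4264 − 2.576
    = 4.2426 − 2.576 = 1.6666 → 1.67
Power = Φ(1.67) = 0.953.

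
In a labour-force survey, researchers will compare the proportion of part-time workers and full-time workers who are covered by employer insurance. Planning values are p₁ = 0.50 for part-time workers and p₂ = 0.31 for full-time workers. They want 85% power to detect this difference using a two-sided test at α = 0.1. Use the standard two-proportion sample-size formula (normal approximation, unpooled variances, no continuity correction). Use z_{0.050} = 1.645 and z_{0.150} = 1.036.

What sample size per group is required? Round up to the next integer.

n = (z_{α/2} + z_β)² · [p₁(1−p₁) + p₂(1−p₂)] / (p₁ − p₂)²
  = (1.645 + 1.036)² · (0.50·0.50 + 0.31·0.69) / (0.19)²
  = (2.681)² · (0.2500 + 0.2139) / 0.0361
  = 7.1878 · 0.4639 / 0.0361
  = 92.37
Round up → n = 93 per group.

n = 93 per group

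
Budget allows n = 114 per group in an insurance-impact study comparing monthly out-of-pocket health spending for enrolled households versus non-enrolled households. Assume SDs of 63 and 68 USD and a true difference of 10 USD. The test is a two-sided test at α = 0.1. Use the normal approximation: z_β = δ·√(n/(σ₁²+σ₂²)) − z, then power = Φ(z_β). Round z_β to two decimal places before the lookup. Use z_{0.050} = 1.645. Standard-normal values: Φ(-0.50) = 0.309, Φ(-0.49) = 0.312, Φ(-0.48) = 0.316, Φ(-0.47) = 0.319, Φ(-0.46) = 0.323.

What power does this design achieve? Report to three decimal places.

z_β = δ·√(n/(σ₁²+σ₂²)) − z_{α/2}
    = 10 · √(114/8593) − 1.645
    = 10 · 0.11518 − 1.645
    = 1.1518 − 1.645 = -0.4932 → -0.49
Power = Φ(-0.49) = 0.312.

Power ≈ 0.312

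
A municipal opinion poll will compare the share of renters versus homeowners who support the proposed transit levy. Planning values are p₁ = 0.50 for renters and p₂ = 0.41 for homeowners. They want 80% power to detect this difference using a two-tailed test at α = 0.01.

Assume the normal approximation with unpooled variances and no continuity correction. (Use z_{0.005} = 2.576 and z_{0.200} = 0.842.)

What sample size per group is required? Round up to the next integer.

n = 710 per group

n = (z_{α/2} + z_β)² · [p₁(1−p₁) + p₂(1−p₂)] / (p₁ − p₂)²
  = (2.576 + 0.842)² · (0.50·0.50 + 0.41·0.59) / (0.09)²
  = (3.418)² · (0.2500 + 0.2419) / 0.0081
  = 11.6827 · 0.4919 / 0.0081
  = 709.47
Round up → n = 710 per group.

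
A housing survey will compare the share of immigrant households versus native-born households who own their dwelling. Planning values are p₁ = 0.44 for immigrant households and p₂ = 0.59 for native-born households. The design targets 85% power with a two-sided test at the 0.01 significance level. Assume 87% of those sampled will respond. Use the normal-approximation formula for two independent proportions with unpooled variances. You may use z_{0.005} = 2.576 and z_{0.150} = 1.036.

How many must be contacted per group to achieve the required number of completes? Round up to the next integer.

n = 326 per group

n = (z_{α/2} + z_β)² · [p₁(1−p₁) + p₂(1−p₂)] / (p₁ − p₂)²
  = (2.576 + 1.036)² · (0.44·0.56 + 0.59·0.41) / (-0.15)²
  = (3.612)² · (0.2464 + 0.2419) / 0.0225
  = 13.0465 · 0.4883 / 0.0225
  = 283.14
Adjust for 87% response: 283.14 / 0.87 = 325.45.
Round up → n = 326 per group.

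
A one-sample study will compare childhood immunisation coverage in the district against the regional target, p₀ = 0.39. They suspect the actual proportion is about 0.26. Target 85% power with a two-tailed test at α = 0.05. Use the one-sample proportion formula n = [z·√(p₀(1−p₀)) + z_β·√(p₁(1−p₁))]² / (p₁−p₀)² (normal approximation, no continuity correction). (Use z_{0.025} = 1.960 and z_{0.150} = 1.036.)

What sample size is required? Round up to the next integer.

n = 118

n = [z_{α/2}·√(p₀q₀) + z_β·√(p₁q₁)]² / (p₁ − p₀)²
  = [1.960·√(0.39·0.61) + 1.036·√(0.26·0.74)]² / (-0.13)²
  = [1.960·0.4877 + 1.036·0.4386]² / 0.0169
  = [1.4104]² / 0.0169
  = 117.71
Round up → n = 118.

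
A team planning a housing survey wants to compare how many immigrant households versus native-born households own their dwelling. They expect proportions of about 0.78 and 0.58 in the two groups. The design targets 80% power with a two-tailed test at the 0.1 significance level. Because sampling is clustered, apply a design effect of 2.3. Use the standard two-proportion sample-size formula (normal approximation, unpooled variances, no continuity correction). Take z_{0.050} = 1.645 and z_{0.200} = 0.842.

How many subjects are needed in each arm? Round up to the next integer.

n = 148 per group

n = (z_{α/2} + z_β)² · [p₁(1−p₁) + p₂(1−p₂)] / (p₁ − p₂)²
  = (1.645 + 0.842)² · (0.78·0.22 + 0.58·0.42) / (0.20)²
  = (2.487)² · (0.1716 + 0.2436) / 0.0400
  = 6.1852 · 0.4152 / 0.0400
  = 64.20
Design effect: 2.3 × 64.20 = 147.66.
Round up → n = 148 per group.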